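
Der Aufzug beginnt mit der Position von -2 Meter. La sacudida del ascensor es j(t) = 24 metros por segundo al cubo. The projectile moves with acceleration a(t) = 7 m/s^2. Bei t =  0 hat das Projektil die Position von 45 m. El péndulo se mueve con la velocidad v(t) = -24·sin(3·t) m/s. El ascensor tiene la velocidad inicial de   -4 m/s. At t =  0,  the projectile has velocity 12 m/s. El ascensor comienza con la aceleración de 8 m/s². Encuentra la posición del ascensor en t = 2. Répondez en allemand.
Wir müssen unsere Gleichung für den Ruck j(t) = 24 3-mal integrieren. Das Integral von dem Ruck ist die Beschleunigung. Mit a(0) = 8 erhalten wir a(t) = 24·t + 8. Mit ∫a(t)dt und Anwendung von v(0) = -4, finden wir v(t) = 12·t^2 + 8·t - 4. Die Stammfunktion von der Geschwindigkeit ist die Position. Mit x(0) = -2 erhalten wir x(t) = 4·t^3 + 4·t^2 - 4·t - 2. Wir haben die Position x(t) = 4·t^3 + 4·t^2 - 4·t - 2. Durch Einsetzen von t = 2: x(2) = 38.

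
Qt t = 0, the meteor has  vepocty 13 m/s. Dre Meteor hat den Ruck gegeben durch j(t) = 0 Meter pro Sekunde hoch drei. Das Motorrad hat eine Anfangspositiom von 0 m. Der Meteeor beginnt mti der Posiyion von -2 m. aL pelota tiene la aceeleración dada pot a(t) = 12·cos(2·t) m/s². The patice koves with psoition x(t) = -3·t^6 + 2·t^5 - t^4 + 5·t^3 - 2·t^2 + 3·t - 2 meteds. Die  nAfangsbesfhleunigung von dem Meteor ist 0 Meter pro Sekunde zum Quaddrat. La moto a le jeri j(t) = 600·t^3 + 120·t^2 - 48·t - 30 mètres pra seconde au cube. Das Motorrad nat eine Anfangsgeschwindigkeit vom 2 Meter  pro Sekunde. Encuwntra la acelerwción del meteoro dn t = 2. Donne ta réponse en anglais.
To find the answer, we compute 1 antiderivative of j(t) = 0. The integral of jerk is acceleration. Using a(0) = 0, we get a(t) = 0. From the given acceleration equation a(t) = 0, we substitute t = 2 to get a = 0.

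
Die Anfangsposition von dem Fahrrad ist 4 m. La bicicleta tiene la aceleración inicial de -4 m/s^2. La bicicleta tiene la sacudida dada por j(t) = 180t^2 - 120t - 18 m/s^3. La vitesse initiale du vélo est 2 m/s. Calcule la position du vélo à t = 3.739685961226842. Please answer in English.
We need to integrate our jerk equation j(t) = 180·t^2 - 120·t - 18 3 times. The antiderivative of jerk is acceleration. Using a(0) = -4, we get a(t) = 60·t^3 - 60·t^2 - 18·t - 4. Finding the integral of a(t) and using v(0) = 2: v(t) = 15·t^4 - 20·t^3 - 9·t^2 - 4·t + 2. Taking ∫v(t)dt and applying x(0) = 4, we find x(t) = 3·t^5 - 5·t^4 - 3·t^3 - 2·t^2 + 2·t + 4. We have position x(t) = 3·t^5 - 5·t^4 - 3·t^3 - 2·t^2 + 2·t + 4. Substituting t = 3.739685961226842: x(3.739685961226842) = 1042.97594495534.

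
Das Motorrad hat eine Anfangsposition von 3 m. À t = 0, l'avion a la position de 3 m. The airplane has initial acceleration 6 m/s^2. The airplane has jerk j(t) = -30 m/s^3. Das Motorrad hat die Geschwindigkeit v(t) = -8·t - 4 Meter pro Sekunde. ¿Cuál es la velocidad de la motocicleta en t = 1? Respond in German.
Mit v(t) = -8·t - 4 und Einsetzen von t = 1, finden wir v = -12.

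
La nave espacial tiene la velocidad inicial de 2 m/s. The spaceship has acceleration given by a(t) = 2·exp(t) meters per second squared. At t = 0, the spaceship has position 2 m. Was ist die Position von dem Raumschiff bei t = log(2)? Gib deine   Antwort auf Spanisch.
Para resolver esto, necesitamos tomar 2 integrales de nuestra ecuación de la aceleración a(t) = 2·exp(t). La integral de la aceleración es la velocidad. Usando v(0) = 2, obtenemos v(t) = 2·exp(t). La antiderivada de la velocidad es la posición. Usando x(0) = 2, obtenemos x(t) = 2·exp(t). De la ecuación de la posición x(t) = 2·exp(t), sustituimos t = log(2) para obtener x = 4.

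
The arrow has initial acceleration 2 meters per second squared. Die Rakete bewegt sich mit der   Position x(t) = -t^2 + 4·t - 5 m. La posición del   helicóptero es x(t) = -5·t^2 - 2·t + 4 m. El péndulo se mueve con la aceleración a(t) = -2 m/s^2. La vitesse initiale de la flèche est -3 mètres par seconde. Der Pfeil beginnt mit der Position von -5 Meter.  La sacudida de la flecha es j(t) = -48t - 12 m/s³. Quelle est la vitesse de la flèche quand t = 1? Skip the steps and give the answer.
La vitesse à t = 1 est v = -15.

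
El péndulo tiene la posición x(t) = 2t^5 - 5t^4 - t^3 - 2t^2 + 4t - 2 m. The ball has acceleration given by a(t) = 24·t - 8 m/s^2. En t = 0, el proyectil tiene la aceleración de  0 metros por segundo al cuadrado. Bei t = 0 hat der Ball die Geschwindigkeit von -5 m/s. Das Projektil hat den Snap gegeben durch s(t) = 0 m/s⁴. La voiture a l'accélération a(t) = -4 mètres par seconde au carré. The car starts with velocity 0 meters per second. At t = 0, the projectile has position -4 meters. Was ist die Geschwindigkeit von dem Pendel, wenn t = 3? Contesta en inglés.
We must differentiate our position equation x(t) = 2·t^5 - 5·t^4 - t^3 - 2·t^2 + 4·t - 2 1 time. Differentiating position, we get velocity: v(t) = 10·t^4 - 20·t^3 - 3·t^2 - 4·t + 4. We have velocity v(t) = 10·t^4 - 20·t^3 - 3·t^2 - 4·t + 4. Substituting t = 3: v(3) = 235.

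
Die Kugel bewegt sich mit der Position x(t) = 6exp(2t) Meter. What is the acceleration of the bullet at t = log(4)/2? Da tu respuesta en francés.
Pour résoudre ceci, nous devons prendre 2 dérivées de notre équation de la position x(t) = 6·exp(2·t). La dérivée de la position donne la vitesse: v(t) = 12·exp(2·t). La dérivée de la vitesse donne l'accélération: a(t) = 24·exp(2·t). En utilisant a(t) = 24·exp(2·t) et en substituant t = log(4)/2, nous trouvons a = 96.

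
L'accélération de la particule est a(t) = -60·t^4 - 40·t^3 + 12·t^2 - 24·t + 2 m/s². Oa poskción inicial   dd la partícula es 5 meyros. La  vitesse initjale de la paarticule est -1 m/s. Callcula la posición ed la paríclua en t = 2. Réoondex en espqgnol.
Necesitamos integrar nuestra ecuación de la aceleración a(t) = -60·t^4 - 40·t^3 + 12·t^2 - 24·t + 2 2 veces. La integral de la aceleración es la velocidad. Usando v(0) = -1, obtenemos v(t) = -12·t^5 - 10·t^4 + 4·t^3 - 12·t^2 + 2·t - 1. Integrando la velocidad y usando la condición inicial x(0) = 5, obtenemos x(t) = -2·t^6 - 2·t^5 + t^4 - 4·t^3 + t^2 - t + 5. Usando x(t) = -2·t^6 - 2·t^5 + t^4 - 4·t^3 + t^2 - t + 5 y sustituyendo t = 2, encontramos x = -201.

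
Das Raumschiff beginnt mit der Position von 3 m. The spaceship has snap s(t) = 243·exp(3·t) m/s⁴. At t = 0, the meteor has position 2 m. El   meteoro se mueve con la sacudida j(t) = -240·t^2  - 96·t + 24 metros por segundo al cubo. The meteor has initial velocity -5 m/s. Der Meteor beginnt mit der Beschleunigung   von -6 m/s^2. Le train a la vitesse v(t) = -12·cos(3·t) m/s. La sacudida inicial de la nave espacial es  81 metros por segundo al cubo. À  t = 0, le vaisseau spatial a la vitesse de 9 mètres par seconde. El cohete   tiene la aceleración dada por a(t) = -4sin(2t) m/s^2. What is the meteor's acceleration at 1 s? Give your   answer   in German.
Wir müssen die Stammfunktion unserer Gleichung für den Ruck j(t) = -240·t^2 - 96·t + 24 1-mal finden. Die Stammfunktion von dem Ruck ist die Beschleunigung. Mit a(0) = -6 erhalten wir a(t) = -80·t^3 - 48·t^2 + 24·t - 6. Mit a(t) = -80·t^3 - 48·t^2 + 24·t - 6 und Einsetzen von t = 1, finden wir a = -110.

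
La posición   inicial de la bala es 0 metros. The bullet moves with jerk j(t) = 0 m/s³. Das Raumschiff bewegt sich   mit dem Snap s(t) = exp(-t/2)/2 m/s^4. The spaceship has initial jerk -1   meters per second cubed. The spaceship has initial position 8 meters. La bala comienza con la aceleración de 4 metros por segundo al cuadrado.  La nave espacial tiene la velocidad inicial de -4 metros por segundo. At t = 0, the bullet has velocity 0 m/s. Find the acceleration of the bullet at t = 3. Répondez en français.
Nous devons intégrer notre équation du jerk j(t) = 0 1 fois. L'intégrale du jerk, avec a(0) = 4, donne l'accélération: a(t) = 4. En utilisant a(t) = 4 et en substituant t = 3, nous trouvons a = 4.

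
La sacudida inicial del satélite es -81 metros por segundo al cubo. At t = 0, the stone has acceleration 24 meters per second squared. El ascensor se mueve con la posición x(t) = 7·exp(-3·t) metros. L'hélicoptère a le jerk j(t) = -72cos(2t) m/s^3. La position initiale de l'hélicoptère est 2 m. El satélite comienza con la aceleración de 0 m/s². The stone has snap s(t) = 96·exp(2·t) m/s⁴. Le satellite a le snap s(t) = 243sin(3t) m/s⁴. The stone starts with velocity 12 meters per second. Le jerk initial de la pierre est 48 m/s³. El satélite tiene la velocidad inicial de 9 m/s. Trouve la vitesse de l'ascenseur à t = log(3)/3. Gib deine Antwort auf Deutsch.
Um dies zu lösen, müssen wir 1 Ableitung unserer Gleichung für die Position x(t) = 7·exp(-3·t) nehmen. Die Ableitung von der Position ergibt die Geschwindigkeit: v(t) = -21·exp(-3·t). Aus der Gleichung für die Geschwindigkeit v(t) = -21·exp(-3·t), setzen wir t = log(3)/3 ein und erhalten v = -7.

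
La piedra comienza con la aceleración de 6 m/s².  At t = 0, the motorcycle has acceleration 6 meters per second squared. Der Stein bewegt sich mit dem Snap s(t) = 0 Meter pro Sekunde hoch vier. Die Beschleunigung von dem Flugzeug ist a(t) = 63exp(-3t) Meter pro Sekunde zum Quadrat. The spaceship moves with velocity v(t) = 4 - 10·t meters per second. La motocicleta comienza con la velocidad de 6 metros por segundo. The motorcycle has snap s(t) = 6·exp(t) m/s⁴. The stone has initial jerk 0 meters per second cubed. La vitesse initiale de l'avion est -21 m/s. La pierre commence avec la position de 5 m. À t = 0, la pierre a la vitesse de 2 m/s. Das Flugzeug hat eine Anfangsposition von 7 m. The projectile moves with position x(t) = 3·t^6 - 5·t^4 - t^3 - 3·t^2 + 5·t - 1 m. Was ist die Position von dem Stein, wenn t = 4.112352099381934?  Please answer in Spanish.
Necesitamos integrar nuestra ecuación del snap s(t) = 0 4 veces. Tomando ∫s(t)dt y aplicando j(0) = 0, encontramos j(t) = 0. Tomando ∫j(t)dt y aplicando a(0) = 6, encontramos a(t) = 6. La antiderivada de la aceleración es la velocidad. Usando v(0) = 2, obtenemos v(t) = 6·t + 2. La antiderivada de la velocidad, con x(0) = 5, da la posición: x(t) = 3·t^2 + 2·t + 5. Tenemos la posición x(t) = 3·t^2 + 2·t + 5. Sustituyendo t = 4.112352099381934: x(4.112352099381934) = 63.9590235666369.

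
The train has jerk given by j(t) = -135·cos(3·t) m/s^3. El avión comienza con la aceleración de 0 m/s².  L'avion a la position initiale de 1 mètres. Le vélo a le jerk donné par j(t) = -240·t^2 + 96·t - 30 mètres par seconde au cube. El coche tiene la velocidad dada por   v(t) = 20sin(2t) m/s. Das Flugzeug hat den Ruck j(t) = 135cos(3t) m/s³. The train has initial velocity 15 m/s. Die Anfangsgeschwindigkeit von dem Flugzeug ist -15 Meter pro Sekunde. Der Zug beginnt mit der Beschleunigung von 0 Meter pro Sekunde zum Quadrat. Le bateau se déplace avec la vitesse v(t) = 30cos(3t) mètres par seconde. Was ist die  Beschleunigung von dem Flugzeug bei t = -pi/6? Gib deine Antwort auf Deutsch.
Wir müssen unsere Gleichung für den Ruck j(t) = 135·cos(3·t) 1-mal integrieren. Das Integral von dem Ruck ist die Beschleunigung. Mit a(0) = 0 erhalten wir a(t) = 45·sin(3·t). Mit a(t) = 45·sin(3·t) und Einsetzen von t = -pi/6, finden wir a = -45.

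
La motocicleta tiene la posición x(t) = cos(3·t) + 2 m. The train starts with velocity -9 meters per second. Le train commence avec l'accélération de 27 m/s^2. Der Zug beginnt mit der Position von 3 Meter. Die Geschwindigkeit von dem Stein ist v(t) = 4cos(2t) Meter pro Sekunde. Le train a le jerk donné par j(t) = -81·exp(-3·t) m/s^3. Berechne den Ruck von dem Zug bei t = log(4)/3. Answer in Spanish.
De la ecuación de la sacudida j(t) = -81·exp(-3·t), sustituimos t = log(4)/3 para obtener j = -81/4.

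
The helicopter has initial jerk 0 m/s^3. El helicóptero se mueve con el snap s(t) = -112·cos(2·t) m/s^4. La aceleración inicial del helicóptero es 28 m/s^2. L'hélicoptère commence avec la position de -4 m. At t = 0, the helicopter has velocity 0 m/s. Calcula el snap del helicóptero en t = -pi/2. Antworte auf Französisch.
En utilisant s(t) = -112·cos(2·t) et en substituant t = -pi/2, nous trouvons s = 112.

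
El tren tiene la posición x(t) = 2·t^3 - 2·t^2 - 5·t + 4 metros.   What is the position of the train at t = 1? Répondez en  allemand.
Mit x(t) = 2·t^3 - 2·t^2 - 5·t + 4 und Einsetzen von t = 1, finden wir x = -1.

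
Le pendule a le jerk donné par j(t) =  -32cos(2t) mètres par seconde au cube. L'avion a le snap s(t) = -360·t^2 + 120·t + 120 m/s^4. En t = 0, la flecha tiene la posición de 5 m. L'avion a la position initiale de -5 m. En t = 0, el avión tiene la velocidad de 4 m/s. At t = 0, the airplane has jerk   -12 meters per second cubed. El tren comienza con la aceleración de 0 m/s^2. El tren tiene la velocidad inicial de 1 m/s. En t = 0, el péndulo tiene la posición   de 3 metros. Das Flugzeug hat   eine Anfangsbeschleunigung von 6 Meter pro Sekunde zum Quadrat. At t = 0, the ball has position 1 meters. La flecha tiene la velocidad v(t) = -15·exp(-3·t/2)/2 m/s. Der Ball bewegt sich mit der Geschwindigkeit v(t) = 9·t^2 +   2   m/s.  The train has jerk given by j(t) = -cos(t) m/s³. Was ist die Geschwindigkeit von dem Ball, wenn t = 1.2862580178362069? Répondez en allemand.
Aus der Gleichung für die Geschwindigkeit v(t) = 9·t^2 + 2, setzen wir t = 1.2862580178362069 ein und erhalten v = 16.8901371960314.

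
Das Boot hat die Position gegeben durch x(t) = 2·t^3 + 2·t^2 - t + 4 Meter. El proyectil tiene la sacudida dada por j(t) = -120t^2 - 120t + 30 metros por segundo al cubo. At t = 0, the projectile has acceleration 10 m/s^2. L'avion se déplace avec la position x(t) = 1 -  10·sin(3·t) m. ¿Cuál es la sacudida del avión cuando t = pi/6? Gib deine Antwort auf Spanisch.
Partiendo de la posición x(t) = 1 - 10·sin(3·t), tomamos 3 derivadas. Derivando la posición, obtenemos la velocidad: v(t) = -30·cos(3·t). La derivada de la velocidad da la aceleración: a(t) = 90·sin(3·t). Derivando la aceleración, obtenemos la sacudida: j(t) = 270·cos(3·t). De la ecuación de la sacudida j(t) = 270·cos(3·t), sustituimos t = pi/6 para obtener j = 0.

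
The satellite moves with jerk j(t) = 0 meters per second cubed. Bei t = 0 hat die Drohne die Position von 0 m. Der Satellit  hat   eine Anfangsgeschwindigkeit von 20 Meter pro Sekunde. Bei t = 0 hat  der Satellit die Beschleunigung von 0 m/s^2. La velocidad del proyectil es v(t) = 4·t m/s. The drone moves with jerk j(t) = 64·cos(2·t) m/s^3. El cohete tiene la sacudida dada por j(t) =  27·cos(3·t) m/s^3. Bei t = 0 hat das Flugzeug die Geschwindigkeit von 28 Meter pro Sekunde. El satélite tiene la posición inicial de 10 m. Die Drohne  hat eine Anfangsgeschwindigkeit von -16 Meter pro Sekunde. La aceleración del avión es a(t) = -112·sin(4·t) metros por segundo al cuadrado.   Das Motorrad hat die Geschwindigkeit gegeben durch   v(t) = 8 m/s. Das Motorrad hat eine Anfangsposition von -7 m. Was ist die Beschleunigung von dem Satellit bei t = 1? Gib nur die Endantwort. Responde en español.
En t = 1, a = 0.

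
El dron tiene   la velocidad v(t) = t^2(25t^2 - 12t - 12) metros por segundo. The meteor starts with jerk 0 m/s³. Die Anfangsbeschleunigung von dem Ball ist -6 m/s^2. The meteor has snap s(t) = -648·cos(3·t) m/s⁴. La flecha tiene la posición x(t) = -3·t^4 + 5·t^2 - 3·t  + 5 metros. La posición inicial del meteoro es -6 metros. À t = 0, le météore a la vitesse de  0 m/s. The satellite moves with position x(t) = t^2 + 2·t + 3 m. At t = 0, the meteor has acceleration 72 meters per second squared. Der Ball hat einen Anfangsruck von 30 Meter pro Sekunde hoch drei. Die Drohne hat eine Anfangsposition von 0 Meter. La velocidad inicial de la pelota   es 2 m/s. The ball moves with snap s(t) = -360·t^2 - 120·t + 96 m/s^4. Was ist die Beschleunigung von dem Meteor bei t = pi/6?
Wir müssen das Integral unserer Gleichung für den Snap s(t) = -648·cos(3·t) 2-mal finden. Die Stammfunktion von dem Snap, mit j(0) = 0, ergibt den Ruck: j(t) = -216·sin(3·t). Durch Integration von dem Ruck und Verwendung der Anfangsbedingung a(0) = 72, erhalten wir a(t) = 72·cos(3·t). Wir haben die Beschleunigung a(t) = 72·cos(3·t). Durch Einsetzen von t = pi/6: a(pi/6) = 0.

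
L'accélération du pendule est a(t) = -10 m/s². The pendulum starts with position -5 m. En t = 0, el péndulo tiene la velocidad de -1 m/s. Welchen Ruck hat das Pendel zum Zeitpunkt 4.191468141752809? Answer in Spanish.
Partiendo de la aceleración a(t) = -10, tomamos 1 derivada. La derivada de la aceleración da la sacudida: j(t) = 0. Tenemos la sacudida j(t) = 0. Sustituyendo t = 4.191468141752809: j(4.191468141752809) = 0.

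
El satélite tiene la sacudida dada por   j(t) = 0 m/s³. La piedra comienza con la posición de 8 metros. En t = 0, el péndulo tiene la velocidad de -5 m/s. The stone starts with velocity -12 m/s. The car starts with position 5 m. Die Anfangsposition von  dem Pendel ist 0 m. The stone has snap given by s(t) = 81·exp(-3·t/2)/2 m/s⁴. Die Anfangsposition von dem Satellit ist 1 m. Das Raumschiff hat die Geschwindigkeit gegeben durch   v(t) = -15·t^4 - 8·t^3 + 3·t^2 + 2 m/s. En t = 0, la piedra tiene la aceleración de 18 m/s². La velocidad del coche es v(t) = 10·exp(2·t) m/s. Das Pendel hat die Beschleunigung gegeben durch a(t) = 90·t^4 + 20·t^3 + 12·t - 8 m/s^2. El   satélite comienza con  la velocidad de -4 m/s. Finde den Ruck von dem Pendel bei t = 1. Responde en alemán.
Ausgehend von der Beschleunigung a(t) = 90·t^4 + 20·t^3 + 12·t - 8, nehmen wir 1 Ableitung. Die Ableitung von der Beschleunigung ergibt den Ruck: j(t) = 360·t^3 + 60·t^2 + 12. Mit j(t) = 360·t^3 + 60·t^2 + 12 und Einsetzen von t = 1, finden wir j = 432.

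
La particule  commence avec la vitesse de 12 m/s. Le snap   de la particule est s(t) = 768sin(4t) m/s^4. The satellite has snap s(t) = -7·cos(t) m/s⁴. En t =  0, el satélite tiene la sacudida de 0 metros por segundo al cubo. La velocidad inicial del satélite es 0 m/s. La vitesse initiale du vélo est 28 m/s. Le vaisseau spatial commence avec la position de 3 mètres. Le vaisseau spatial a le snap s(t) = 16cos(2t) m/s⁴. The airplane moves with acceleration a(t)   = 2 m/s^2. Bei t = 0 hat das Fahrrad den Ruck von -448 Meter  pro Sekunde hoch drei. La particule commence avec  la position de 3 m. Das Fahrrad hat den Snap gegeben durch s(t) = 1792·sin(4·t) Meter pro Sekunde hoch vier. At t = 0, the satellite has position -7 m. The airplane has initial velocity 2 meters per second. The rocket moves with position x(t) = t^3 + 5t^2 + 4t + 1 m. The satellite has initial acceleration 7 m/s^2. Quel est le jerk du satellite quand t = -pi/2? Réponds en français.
Nous devons trouver l'intégrale de notre équation du snap s(t) = -7·cos(t) 1 fois. En intégrant le snap et en utilisant la condition initiale j(0) = 0, nous obtenons j(t) = -7·sin(t). De l'équation du jerk j(t) = -7·sin(t), nous substituons t = -pi/2 pour obtenir j = 7.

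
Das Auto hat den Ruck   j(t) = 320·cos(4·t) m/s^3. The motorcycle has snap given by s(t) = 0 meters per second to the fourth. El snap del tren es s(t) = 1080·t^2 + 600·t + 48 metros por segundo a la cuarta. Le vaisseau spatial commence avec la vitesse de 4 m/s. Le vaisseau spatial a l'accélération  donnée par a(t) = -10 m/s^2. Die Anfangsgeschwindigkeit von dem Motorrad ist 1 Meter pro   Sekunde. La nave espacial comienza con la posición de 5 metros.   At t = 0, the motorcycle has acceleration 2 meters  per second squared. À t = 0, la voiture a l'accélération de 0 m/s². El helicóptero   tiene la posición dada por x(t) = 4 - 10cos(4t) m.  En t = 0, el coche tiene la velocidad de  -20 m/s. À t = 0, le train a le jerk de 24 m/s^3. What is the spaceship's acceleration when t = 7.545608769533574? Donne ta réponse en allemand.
Wir haben die Beschleunigung a(t) = -10. Durch Einsetzen von t = 7.545608769533574: a(7.545608769533574) = -10.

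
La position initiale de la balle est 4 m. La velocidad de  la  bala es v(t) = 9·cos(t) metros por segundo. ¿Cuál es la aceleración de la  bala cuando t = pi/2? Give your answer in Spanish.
Debemos derivar nuestra ecuación de la velocidad v(t) = 9·cos(t) 1 vez. La derivada de la velocidad da la aceleración: a(t) = -9·sin(t). Usando a(t) = -9·sin(t) y sustituyendo t = pi/2, encontramos a = -9.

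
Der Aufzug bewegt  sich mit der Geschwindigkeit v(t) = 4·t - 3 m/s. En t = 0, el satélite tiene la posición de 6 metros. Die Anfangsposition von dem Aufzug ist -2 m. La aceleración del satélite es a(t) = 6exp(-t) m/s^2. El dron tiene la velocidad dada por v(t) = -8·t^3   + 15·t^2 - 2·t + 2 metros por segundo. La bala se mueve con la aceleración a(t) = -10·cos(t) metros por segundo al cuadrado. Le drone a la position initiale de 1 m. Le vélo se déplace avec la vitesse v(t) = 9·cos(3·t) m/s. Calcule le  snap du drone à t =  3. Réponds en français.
Pour résoudre ceci, nous devons prendre 3 dérivées de notre équation de la vitesse v(t) = -8·t^3 + 15·t^2 - 2·t + 2. En dérivant la vitesse, nous obtenons l'accélération: a(t) = -24·t^2 + 30·t - 2. La dérivée de l'accélération donne le jerk: j(t) = 30 - 48·t. En dérivant le jerk, nous obtenons le snap: s(t) = -48. Nous avons le snap s(t) = -48. En substituant t = 3: s(3) = -48.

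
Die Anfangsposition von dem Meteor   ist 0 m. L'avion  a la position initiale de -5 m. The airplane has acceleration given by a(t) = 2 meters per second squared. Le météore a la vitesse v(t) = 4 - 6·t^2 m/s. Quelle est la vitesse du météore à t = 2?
De l'équation de la vitesse v(t) = 4 - 6·t^2, nous substituons t = 2 pour obtenir v = -20.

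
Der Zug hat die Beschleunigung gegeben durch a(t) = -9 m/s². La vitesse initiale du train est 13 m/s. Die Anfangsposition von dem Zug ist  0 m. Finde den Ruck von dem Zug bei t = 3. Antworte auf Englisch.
We must differentiate our acceleration equation a(t) = -9 1 time. Taking d/dt of a(t), we find j(t) = 0. Using j(t) = 0 and substituting t = 3, we find j = 0.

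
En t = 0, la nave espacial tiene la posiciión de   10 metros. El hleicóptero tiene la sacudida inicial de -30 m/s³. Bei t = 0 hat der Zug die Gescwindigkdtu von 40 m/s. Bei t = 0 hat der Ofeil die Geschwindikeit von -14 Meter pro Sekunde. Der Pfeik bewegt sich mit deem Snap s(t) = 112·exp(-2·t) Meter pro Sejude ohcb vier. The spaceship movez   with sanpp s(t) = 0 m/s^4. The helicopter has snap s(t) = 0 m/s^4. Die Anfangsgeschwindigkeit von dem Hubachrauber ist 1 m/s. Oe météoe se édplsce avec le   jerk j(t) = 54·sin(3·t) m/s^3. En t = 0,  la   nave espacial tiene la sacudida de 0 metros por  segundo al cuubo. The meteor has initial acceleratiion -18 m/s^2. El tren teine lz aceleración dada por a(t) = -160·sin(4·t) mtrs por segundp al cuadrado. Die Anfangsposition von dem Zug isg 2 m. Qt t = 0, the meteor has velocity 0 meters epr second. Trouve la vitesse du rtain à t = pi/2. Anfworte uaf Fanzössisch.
Nous devons trouver l'intégrale de notre équation de l'accélération a(t) = -160·sin(4·t) 1 fois. La primitive de l'accélération, avec v(0) = 40, donne la vitesse: v(t) = 40·cos(4·t). De l'équation de la vitesse v(t) = 40·cos(4·t), nous substituons t = pi/2 pour obtenir v = 40.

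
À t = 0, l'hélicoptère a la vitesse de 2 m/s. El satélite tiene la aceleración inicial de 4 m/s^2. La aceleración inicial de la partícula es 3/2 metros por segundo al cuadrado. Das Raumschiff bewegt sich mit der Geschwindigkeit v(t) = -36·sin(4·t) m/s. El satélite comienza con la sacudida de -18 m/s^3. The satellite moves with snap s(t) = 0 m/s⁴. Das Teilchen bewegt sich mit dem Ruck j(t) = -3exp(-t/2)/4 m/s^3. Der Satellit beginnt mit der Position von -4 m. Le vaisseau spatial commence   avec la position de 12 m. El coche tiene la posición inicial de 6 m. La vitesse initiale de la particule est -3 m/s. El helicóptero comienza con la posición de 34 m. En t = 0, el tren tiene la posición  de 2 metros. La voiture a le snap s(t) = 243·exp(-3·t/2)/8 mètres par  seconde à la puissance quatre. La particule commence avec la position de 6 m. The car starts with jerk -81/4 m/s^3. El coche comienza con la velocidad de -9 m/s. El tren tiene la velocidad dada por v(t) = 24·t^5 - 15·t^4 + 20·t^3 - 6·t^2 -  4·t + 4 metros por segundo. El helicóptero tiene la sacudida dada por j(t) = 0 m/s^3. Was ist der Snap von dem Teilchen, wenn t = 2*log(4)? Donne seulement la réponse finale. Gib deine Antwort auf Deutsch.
s(2*log(4)) = 3/32.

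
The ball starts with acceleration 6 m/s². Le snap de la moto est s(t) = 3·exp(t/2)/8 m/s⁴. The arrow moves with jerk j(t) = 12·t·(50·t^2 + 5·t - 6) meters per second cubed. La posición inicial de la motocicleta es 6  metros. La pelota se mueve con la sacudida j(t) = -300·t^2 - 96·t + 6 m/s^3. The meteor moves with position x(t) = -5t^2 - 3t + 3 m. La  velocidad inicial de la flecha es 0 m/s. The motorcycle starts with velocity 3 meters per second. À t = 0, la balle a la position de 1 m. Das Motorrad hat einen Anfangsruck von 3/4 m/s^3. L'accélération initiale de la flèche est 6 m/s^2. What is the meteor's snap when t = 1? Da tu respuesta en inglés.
Starting from position x(t) = -5·t^2 - 3·t + 3, we take 4 derivatives. Differentiating position, we get velocity: v(t) = -10·t - 3. Taking d/dt of v(t), we find a(t) = -10. Differentiating acceleration, we get jerk: j(t) = 0. Taking d/dt of j(t), we find s(t) = 0. Using s(t) = 0 and substituting t = 1, we find s = 0.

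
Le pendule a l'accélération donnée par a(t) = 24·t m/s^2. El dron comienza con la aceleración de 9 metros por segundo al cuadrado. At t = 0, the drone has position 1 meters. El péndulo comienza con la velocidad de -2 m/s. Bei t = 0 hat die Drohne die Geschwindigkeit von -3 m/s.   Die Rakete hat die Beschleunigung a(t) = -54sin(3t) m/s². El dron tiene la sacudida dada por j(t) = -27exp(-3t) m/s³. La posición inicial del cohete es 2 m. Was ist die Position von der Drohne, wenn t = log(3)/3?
Ausgehend von dem Ruck j(t) = -27·exp(-3·t), nehmen wir 3 Integrale. Durch Integration von dem Ruck und Verwendung der Anfangsbedingung a(0) = 9, erhalten wir a(t) = 9·exp(-3·t). Die Stammfunktion von der Beschleunigung ist die Geschwindigkeit. Mit v(0) = -3 erhalten wir v(t) = -3·exp(-3·t). Durch Integration von der Geschwindigkeit und Verwendung der Anfangsbedingung x(0) = 1, erhalten wir x(t) = exp(-3·t). Wir haben die Position x(t) = exp(-3·t). Durch Einsetzen von t = log(3)/3: x(log(3)/3) = 1/3.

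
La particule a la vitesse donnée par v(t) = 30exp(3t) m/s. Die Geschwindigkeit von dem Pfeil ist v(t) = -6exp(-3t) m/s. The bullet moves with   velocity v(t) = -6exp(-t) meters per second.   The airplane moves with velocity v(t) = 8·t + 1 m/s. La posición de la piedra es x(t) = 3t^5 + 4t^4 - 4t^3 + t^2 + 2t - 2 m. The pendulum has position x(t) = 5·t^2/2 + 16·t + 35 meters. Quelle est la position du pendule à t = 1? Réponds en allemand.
Mit x(t) = 5·t^2/2 + 16·t + 35 und Einsetzen von t = 1, finden wir x = 107/2.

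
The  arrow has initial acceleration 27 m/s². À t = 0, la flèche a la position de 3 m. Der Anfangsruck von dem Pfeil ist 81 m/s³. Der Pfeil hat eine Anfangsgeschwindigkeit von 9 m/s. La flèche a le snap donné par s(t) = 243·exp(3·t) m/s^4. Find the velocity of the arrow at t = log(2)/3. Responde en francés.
En partant du snap s(t) = 243·exp(3·t), nous prenons 3 intégrales. La primitive du snap est le jerk. En utilisant j(0) = 81, nous obtenons j(t) = 81·exp(3·t). En intégrant le jerk et en utilisant la condition initiale a(0) = 27, nous obtenons a(t) = 27·exp(3·t). La primitive de l'accélération est la vitesse. En utilisant v(0) = 9, nous obtenons v(t) = 9·exp(3·t). De l'équation de la vitesse v(t) = 9·exp(3·t), nous substituons t = log(2)/3 pour obtenir v = 18.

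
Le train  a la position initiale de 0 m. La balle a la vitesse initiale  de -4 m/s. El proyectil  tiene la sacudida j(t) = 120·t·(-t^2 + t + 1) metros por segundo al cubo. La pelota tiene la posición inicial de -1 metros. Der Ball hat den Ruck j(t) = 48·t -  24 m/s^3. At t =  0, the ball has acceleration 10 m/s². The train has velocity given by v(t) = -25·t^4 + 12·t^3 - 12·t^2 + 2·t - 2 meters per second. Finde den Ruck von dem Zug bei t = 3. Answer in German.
Ausgehend von der Geschwindigkeit v(t) = -25·t^4 + 12·t^3 - 12·t^2 + 2·t - 2, nehmen wir 2 Ableitungen. Mit d/dt von v(t) finden wir a(t) = -100·t^3 + 36·t^2 - 24·t + 2. Die Ableitung von der Beschleunigung ergibt den Ruck: j(t) = -300·t^2 + 72·t - 24. Aus der Gleichung für den Ruck j(t) = -300·t^2 + 72·t - 24, setzen wir t = 3 ein und erhalten j = -2508.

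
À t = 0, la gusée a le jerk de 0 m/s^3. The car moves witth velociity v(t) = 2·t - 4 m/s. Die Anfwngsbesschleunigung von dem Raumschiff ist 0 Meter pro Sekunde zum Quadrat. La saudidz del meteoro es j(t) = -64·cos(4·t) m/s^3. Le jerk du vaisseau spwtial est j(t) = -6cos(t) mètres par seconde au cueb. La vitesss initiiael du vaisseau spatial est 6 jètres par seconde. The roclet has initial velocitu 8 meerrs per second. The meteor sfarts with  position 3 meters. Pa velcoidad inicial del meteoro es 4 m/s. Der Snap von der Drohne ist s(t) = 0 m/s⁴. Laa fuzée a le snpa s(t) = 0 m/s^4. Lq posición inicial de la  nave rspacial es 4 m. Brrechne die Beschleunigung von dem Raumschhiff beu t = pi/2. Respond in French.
En partant du jerk j(t) = -6·cos(t), nous prenons 1 intégrale. L'intégrale du jerk, avec a(0) = 0, donne l'accélération: a(t) = -6·sin(t). De l'équation de l'accélération a(t) = -6·sin(t), nous substituons t = pi/2 pour obtenir a = -6.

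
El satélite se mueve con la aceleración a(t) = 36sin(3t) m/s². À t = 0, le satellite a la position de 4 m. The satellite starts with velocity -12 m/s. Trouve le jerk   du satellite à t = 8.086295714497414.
Pour résoudre ceci, nous devons prendre 1 dérivée de notre équation de l'accélération a(t) = 36·sin(3·t). La dérivée de l'accélération donne le jerk: j(t) = 108·cos(3·t). En utilisant j(t) = 108·cos(3·t) et en substituant t = 8.086295714497414, nous trouvons j = 69.3226054681116.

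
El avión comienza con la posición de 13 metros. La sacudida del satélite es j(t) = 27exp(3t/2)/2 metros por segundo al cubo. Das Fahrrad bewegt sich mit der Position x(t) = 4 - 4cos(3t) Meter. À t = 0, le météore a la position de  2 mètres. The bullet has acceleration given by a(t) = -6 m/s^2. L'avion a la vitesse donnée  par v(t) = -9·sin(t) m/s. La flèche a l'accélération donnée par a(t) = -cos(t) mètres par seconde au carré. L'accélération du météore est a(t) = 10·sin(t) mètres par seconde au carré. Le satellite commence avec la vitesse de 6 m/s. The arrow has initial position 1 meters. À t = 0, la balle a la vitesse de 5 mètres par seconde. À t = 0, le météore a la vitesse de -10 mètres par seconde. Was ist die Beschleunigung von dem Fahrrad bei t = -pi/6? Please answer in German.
Ausgehend von der Position x(t) = 4 - 4·cos(3·t), nehmen wir 2 Ableitungen. Mit d/dt von x(t) finden wir v(t) = 12·sin(3·t). Mit d/dt von v(t) finden wir a(t) = 36·cos(3·t). Wir haben die Beschleunigung a(t) = 36·cos(3·t). Durch Einsetzen von t = -pi/6: a(-pi/6) = 0.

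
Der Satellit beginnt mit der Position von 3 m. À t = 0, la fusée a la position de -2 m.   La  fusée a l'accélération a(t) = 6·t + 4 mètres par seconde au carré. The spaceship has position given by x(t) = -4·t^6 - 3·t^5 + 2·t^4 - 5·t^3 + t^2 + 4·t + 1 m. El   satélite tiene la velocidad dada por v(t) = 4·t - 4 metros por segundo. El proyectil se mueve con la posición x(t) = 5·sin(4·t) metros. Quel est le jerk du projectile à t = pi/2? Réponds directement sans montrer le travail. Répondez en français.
Le jerk à t = pi/2 est j = -320.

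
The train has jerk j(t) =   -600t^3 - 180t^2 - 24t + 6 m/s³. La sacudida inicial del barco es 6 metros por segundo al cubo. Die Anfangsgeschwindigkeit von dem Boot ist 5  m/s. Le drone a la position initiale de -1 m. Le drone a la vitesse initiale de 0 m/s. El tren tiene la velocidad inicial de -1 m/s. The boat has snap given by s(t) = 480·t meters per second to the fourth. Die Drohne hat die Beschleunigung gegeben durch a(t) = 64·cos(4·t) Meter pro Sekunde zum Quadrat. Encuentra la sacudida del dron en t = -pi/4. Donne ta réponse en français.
En partant de l'accélération a(t) = 64·cos(4·t), nous prenons 1 dérivée. En prenant d/dt de a(t), nous trouvons j(t) = -256·sin(4·t). En utilisant j(t) = -256·sin(4·t) et en substituant t = -pi/4, nous trouvons j = 0.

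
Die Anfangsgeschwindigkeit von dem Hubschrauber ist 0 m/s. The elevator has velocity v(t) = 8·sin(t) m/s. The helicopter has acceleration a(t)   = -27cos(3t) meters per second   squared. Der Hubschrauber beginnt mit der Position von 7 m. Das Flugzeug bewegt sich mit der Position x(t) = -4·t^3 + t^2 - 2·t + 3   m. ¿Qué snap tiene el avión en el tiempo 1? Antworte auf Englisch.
We must differentiate our position equation x(t) = -4·t^3 + t^2 - 2·t + 3 4 times. Taking d/dt of x(t), we find v(t) = -12·t^2 + 2·t - 2. The derivative of velocity gives acceleration: a(t) = 2 - 24·t. Taking d/dt of a(t), we find j(t) = -24. The derivative of jerk gives snap: s(t) = 0. Using s(t) = 0 and substituting t = 1, we find s = 0.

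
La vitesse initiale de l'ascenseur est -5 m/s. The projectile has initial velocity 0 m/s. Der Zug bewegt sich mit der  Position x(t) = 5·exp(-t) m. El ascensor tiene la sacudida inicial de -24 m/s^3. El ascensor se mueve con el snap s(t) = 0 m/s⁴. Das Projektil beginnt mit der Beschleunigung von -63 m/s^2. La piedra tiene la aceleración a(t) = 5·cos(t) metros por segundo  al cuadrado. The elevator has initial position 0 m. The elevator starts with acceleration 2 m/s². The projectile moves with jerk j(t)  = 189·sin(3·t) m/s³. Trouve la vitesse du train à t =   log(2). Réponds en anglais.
We must differentiate our position equation x(t) = 5·exp(-t) 1 time. Taking d/dt of x(t), we find v(t) = -5·exp(-t). Using v(t) = -5·exp(-t) and substituting t = log(2), we find v = -5/2.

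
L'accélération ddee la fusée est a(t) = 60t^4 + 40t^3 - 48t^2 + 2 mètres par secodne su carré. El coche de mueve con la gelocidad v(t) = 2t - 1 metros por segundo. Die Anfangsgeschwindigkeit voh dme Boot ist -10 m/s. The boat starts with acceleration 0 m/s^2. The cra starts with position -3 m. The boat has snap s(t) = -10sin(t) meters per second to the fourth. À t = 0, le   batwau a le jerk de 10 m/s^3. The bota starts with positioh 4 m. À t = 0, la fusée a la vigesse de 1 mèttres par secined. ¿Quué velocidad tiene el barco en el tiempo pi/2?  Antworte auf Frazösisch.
Pour résoudre ceci, nous devons prendre 3 intégrales de notre équation du snap s(t) = -10·sin(t). En intégrant le snap et en utilisant la condition initiale j(0) = 10, nous obtenons j(t) = 10·cos(t). En intégrant le jerk et en utilisant la condition initiale a(0) = 0, nous obtenons a(t) = 10·sin(t). L'intégrale de l'accélération, avec v(0) = -10, donne la vitesse: v(t) = -10·cos(t). Nous avons la vitesse v(t) = -10·cos(t). En substituant t = pi/2: v(pi/2) = 0.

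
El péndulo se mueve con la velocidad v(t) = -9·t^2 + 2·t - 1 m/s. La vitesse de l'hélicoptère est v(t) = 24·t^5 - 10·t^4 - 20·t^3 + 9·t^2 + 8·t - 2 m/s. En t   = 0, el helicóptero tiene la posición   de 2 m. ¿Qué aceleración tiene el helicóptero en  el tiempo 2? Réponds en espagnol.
Para resolver esto, necesitamos tomar 1 derivada de nuestra ecuación de la velocidad v(t) = 24·t^5 - 10·t^4 - 20·t^3 + 9·t^2 + 8·t - 2. Derivando la velocidad, obtenemos la aceleración: a(t) = 120·t^4 - 40·t^3 - 60·t^2 + 18·t + 8. De la ecuación de la aceleración a(t) = 120·t^4 - 40·t^3 - 60·t^2 + 18·t + 8, sustituimos t = 2 para obtener a = 1404.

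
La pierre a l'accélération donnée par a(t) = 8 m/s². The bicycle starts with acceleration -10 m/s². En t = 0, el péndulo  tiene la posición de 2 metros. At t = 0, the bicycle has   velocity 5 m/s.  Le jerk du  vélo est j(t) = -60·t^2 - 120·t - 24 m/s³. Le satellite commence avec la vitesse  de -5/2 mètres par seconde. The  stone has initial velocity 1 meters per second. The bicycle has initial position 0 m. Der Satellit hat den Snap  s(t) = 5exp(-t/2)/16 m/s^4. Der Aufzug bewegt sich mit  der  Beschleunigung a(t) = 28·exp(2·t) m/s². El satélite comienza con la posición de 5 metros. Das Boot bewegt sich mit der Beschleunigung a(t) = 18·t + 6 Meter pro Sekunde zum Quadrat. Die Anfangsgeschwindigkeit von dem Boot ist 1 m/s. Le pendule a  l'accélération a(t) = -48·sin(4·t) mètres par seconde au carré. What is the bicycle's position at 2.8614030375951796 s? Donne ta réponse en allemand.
Wir müssen das Integral unserer Gleichung für den Ruck j(t) = -60·t^2 - 120·t - 24 3-mal finden. Mit ∫j(t)dt und Anwendung von a(0) = -10, finden wir a(t) = -20·t^3 - 60·t^2 - 24·t - 10. Mit ∫a(t)dt und Anwendung von v(0) = 5, finden wir v(t) = -5·t^4 - 20·t^3 - 12·t^2 - 10·t + 5. Das Integral von der Geschwindigkeit, mit x(0) = 0, ergibt die Position: x(t) = -t^5 - 5·t^4 - 4·t^3 - 5·t^2 + 5·t. Wir haben die Position x(t) = -t^5 - 5·t^4 - 4·t^3 - 5·t^2 + 5·t. Durch Einsetzen von t = 2.8614030375951796: x(2.8614030375951796) = -647.350302629742.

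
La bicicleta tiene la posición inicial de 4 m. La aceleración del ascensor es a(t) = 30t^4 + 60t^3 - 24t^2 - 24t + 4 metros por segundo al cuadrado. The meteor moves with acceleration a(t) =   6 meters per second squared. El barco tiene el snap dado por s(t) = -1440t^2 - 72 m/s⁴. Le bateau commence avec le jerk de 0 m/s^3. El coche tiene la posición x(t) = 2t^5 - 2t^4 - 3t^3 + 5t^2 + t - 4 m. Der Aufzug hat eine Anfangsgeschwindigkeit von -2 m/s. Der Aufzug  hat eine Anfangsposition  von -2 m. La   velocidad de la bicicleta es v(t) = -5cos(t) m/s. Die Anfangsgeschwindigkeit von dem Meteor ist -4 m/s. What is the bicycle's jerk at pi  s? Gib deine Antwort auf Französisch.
En partant de la vitesse v(t) = -5·cos(t), nous prenons 2 dérivées. En prenant d/dt de v(t), nous trouvons a(t) = 5·sin(t). En prenant d/dt de a(t), nous trouvons j(t) = 5·cos(t). De l'équation du jerk j(t) = 5·cos(t), nous substituons t = pi pour obtenir j = -5.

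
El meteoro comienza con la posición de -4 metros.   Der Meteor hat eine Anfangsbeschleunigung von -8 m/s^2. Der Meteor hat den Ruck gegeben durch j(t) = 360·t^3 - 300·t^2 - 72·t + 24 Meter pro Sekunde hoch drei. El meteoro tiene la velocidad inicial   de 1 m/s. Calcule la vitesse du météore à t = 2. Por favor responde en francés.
En partant du jerk j(t) = 360·t^3 - 300·t^2 - 72·t + 24, nous prenons 2 intégrales. La primitive du jerk est l'accélération. En utilisant a(0) = -8, nous obtenons a(t) = 90·t^4 - 100·t^3 - 36·t^2 + 24·t - 8. La primitive de l'accélération est la vitesse. En utilisant v(0) = 1, nous obtenons v(t) = 18·t^5 - 25·t^4 - 12·t^3 + 12·t^2 - 8·t + 1. Nous avons la vitesse v(t) = 18·t^5 - 25·t^4 - 12·t^3 + 12·t^2 - 8·t + 1. En substituant t = 2: v(2) = 113.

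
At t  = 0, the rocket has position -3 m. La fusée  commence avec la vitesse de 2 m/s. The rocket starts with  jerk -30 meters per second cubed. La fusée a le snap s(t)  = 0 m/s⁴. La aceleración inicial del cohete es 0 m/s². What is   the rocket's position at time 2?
We need to integrate our snap equation s(t) = 0 4 times. Taking ∫s(t)dt and applying j(0) = -30, we find j(t) = -30. Integrating jerk and using the initial condition a(0) = 0, we get a(t) = -30·t. Finding the integral of a(t) and using v(0) = 2: v(t) = 2 - 15·t^2. Taking ∫v(t)dt and applying x(0) = -3, we find x(t) = -5·t^3 + 2·t - 3. We have position x(t) = -5·t^3 + 2·t - 3. Substituting t = 2: x(2) = -39.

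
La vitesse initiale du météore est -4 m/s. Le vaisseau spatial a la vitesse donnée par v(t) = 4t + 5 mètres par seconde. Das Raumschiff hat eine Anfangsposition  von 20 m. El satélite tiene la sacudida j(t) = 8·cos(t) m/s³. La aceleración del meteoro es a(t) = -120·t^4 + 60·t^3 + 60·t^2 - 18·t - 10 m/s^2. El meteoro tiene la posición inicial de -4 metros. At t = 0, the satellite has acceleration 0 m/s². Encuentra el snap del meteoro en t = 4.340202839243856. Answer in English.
We must differentiate our acceleration equation a(t) = -120·t^4 + 60·t^3 + 60·t^2 - 18·t - 10 2 times. Taking d/dt of a(t), we find j(t) = -480·t^3 + 180·t^2 + 120·t - 18. The derivative of jerk gives snap: s(t) = -1440·t^2 + 360·t + 120. From the given snap equation s(t) = -1440·t^2 + 360·t + 120, we substitute t = 4.340202839243856 to get s = -25443.3263653960.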